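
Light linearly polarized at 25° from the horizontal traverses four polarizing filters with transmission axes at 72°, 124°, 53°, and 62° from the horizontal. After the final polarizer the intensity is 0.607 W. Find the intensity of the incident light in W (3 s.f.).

I₁ = I₀ cos²(72° − 25°) = I₀ cos²(47°) = 0.4651 I₀.
I₂ = I₁ cos²(124° − 72°) = 0.4651 I₀ · cos²(52°) = 0.1763 I₀.
I₃ = I₂ cos²(53° − 124°) = 0.1763 I₀ · cos²(71°) = 0.01869 I₀.
I₄ = I₃ cos²(62° − 53°) = 0.01869 I₀ · cos²(9°) = 0.01823 I₀.
So 0.607 W = 0.01823 I₀, giving I₀ = 0.607/0.01823 = 33.3 W.

I₀ ≈ 33.3 W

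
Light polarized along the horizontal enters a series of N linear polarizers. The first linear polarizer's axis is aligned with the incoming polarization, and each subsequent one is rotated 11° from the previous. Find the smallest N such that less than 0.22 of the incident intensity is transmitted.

N = 42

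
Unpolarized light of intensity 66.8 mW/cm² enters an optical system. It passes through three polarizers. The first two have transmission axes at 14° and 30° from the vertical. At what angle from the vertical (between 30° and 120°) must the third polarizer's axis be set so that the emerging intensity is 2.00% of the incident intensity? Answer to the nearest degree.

θ ≈ 108°

Unpolarized light through the first polarizer → I₁ = ½ I₀, now polarized at 14°.
I₂ = I₁ cos²(30° − 14°) = 0.5 I₀ · cos²(16°) = 0.462 I₀.
Need I₃/I₀ = 0.02, so cos²(θ − 30°) = 0.02 / 0.462 = 0.04329.
θ − 30° = arccos(√0.04329) = 78.0°, giving θ ≈ 30 + 78.0 = 108.0°.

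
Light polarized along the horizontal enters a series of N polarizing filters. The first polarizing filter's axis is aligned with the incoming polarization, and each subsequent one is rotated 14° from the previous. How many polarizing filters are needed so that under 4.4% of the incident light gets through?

N = 53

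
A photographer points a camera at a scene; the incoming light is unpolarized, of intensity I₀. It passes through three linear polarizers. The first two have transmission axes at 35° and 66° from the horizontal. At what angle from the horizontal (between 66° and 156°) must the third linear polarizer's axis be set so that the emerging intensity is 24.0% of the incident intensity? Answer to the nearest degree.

θ ≈ 102°

Unpolarized light through the first polarizer → I₁ = ½ I₀, now polarized at 35°.
I₂ = I₁ cos²(66° − 35°) = 0.5 I₀ · cos²(31°) = 0.3674 I₀.
Need I₃/I₀ = 0.24, so cos²(θ − 66°) = 0.24 / 0.3674 = 0.6533.
θ − 66° = arccos(√0.6533) = 36.1°, giving θ ≈ 66 + 36.1 = 102.1°.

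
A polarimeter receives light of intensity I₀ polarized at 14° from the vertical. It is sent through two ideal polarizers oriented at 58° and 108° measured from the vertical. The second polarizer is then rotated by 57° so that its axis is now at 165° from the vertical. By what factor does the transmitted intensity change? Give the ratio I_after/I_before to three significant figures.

I_new/I_old ≈ 0.207

Before rotation:
I₁ = I₀ cos²(58° − 14°) = I₀ cos²(44°) = 0.5174 I₀.
I₂ = I₁ cos²(108° − 58°) = 0.5174 I₀ · cos²(50°) = 0.2138 I₀.
After rotation:
I₁ = I₀ cos²(58° − 14°) = I₀ cos²(44°) = 0.5174 I₀.
Angle between axes 1 and 2: 73°. I₂ = 0.5174 I₀ · cos²(73°) = 0.04423 I₀.
Ratio = 0.04423 / 0.2138 = 0.2069.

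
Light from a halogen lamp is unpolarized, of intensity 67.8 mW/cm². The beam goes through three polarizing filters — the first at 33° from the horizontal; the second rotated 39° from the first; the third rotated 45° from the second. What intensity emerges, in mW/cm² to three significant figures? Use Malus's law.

Unpolarized light through the first polarizer → I₁ = 67.8 mW/cm²/2 = 33.9 mW/cm², polarized at 33°.
I₂ = I₁ · cos²(39°) = 33.9 · 0.604 = 20.47 mW/cm².
I₃ = I₂ · cos²(45°) = 20.47 · 0.5 = 10.24 mW/cm².

I ≈ 10.2 mW/cm²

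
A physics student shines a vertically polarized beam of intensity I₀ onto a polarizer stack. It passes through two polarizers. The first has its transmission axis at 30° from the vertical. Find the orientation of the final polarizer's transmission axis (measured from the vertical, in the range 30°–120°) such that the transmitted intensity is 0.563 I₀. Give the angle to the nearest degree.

By Malus's law, I₁ = I₀ cos²(30° − 0°) = I₀ cos²(30°) = 0.75 I₀.
Need I₂/I₀ = 0.563, so cos²(θ − 30°) = 0.563 / 0.75 = 0.7507.
θ − 30° = arccos(√0.7507) = 30.0°, giving θ ≈ 30 + 30.0 = 60.0°.

θ ≈ 60°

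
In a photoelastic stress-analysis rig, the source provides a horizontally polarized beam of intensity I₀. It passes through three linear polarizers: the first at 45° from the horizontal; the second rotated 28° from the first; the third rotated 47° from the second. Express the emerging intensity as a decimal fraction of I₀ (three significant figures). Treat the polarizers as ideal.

By Malus's law, I₁ = I₀ cos²(45° − 0°) = I₀ cos²(45°) = 0.5 I₀.
I₂ = I₁ cos²(28°) = 0.5 · 0.7796 I₀ = 0.3898 I₀.
I₃ = I₂ cos²(47°) = 0.3898 · 0.4651 I₀ = 0.1813 I₀.
Transmitted fraction = 0.1813.

≈ 0.181 I₀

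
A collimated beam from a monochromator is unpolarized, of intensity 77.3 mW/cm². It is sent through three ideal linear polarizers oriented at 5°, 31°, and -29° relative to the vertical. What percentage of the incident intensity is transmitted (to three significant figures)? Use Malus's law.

≈ 10.1%

Unpolarized light through the first polarizer → I₁ = 77.3 mW/cm²/2 = 38.65 mW/cm², polarized at 5°.
I₂ = I₁ · cos²(26°) = 38.65 · 0.8078 = 31.22 mW/cm².
I₃ = I₂ · cos²(60°) = 31.22 · 0.25 = 7.806 mW/cm².
That is 10.1% of the incident intensity.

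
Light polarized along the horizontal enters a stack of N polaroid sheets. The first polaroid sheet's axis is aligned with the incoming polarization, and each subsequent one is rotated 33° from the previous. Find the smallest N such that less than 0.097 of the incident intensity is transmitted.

N = 8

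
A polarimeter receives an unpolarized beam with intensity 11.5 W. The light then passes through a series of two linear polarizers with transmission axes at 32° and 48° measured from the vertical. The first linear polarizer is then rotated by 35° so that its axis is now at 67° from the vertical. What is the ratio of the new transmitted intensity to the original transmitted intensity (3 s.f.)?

Before rotation:
Unpolarized light through the first polarizer → I₁ = ½ I₀, now polarized at 32°.
I₂ = I₁ cos²(48° − 32°) = 0.5 I₀ · cos²(16°) = 0.462 I₀.
After rotation:
Unpolarized light through the first polarizer → I₁ = ½ I₀, now polarized at 67°.
I₂ = I₁ cos²(48° − 67°) = 0.5 I₀ · cos²(19°) = 0.447 I₀.
Ratio = 0.447 / 0.462 = 0.9675.

I_new/I_old ≈ 0.968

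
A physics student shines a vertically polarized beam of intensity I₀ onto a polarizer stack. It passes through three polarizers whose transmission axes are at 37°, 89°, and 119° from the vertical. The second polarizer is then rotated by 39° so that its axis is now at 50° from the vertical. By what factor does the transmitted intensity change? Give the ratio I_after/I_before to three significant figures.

I_new/I_old ≈ 0.429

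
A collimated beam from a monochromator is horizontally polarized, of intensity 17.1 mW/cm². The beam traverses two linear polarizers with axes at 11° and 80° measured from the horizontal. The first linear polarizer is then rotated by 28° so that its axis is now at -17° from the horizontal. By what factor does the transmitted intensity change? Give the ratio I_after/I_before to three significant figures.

I_new/I_old ≈ 0.110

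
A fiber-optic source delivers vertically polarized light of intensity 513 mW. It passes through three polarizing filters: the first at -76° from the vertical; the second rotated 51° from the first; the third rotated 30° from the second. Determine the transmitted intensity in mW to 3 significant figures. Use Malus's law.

I ≈ 8.92 mW

By Malus's law, I₁ = 513 mW · cos²(76°) = 30.02 mW.
I₂ = I₁ · cos²(51°) = 30.02 · 0.396 = 11.89 mW.
I₃ = I₂ · cos²(30°) = 11.89 · 0.75 = 8.918 mW.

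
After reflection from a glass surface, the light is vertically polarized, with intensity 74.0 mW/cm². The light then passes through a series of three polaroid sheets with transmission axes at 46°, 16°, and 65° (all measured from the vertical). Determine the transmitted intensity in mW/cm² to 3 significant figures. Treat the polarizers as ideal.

I ≈ 11.5 mW/cm²

By Malus's law, I₁ = 74.0 mW/cm² · cos²(46°) = 35.71 mW/cm².
I₂ = I₁ · cos²(30°) = 35.71 · 0.75 = 26.78 mW/cm².
I₃ = I₂ · cos²(49°) = 26.78 · 0.4304 = 11.53 mW/cm².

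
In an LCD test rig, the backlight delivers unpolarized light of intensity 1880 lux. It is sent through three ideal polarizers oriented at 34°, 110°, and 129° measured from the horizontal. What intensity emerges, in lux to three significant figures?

I ≈ 49.2 lux

Unpolarized light through the first polarizer → I₁ = 1880 lux/2 = 940 lux, polarized at 34°.
I₂ = I₁ · cos²(76°) = 940 · 0.05853 = 55.01 lux.
I₃ = I₂ · cos²(19°) = 55.01 · 0.894 = 49.18 lux.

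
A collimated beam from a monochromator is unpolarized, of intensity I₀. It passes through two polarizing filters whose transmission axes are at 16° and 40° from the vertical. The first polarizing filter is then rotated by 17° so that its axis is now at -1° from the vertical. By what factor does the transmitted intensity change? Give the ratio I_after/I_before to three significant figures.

Before rotation:
Unpolarized light through the first polarizer → I₁ = ½ I₀, now polarized at 16°.
I₂ = I₁ cos²(40° − 16°) = 0.5 I₀ · cos²(24°) = 0.4173 I₀.
After rotation:
Unpolarized light through the first polarizer → I₁ = ½ I₀, now polarized at -1°.
I₂ = I₁ cos²(40° + 1°) = 0.5 I₀ · cos²(41°) = 0.2848 I₀.
Ratio = 0.2848 / 0.4173 = 0.6825.

I_new/I_old ≈ 0.682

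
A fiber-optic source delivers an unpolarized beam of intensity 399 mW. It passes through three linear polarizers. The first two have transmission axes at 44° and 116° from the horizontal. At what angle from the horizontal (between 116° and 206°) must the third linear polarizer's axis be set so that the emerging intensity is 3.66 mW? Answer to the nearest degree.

θ ≈ 180°

Unpolarized light through the first polarizer → I₁ = ½ I₀, now polarized at 44°.
I₂ = I₁ cos²(116° − 44°) = 0.5 I₀ · cos²(72°) = 0.04775 I₀.
Target fraction: 3.66 / 399 mW = 0.009173 of I₀.
Need I₃/I₀ = 0.009173, so cos²(θ − 116°) = 0.009173 / 0.04775 = 0.1921.
θ − 116° = arccos(√0.1921) = 64.0°, giving θ ≈ 116 + 64.0 = 180.0°.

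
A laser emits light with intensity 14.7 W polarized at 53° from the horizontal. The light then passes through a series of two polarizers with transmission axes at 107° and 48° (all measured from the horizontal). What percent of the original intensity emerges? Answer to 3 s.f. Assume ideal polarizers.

≈ 9.16%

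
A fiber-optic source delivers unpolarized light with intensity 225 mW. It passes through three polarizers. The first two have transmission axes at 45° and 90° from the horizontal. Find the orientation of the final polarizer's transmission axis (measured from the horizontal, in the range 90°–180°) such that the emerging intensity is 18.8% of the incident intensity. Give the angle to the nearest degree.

θ ≈ 120°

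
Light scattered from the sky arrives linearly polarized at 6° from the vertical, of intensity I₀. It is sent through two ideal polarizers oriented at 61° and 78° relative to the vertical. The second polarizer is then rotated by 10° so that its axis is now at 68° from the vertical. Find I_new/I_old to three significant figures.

Before rotation:
I₁ = I₀ cos²(61° − 6°) = I₀ cos²(55°) = 0.329 I₀.
I₂ = I₁ cos²(78° − 61°) = 0.329 I₀ · cos²(17°) = 0.3009 I₀.
After rotation:
I₁ = I₀ cos²(61° − 6°) = I₀ cos²(55°) = 0.329 I₀.
I₂ = I₁ cos²(68° − 61°) = 0.329 I₀ · cos²(7°) = 0.3241 I₀.
Ratio = 0.3241 / 0.3009 = 1.077.

I_new/I_old ≈ 1.08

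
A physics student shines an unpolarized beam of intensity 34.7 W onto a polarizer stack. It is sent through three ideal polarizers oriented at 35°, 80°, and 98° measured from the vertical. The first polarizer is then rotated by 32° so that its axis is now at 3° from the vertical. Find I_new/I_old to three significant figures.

I_new/I_old ≈ 0.101

Before rotation:
Unpolarized light through the first polarizer → I₁ = ½ I₀, now polarized at 35°.
I₂ = I₁ cos²(80° − 35°) = 0.5 I₀ · cos²(45°) = 0.25 I₀.
I₃ = I₂ cos²(98° − 80°) = 0.25 I₀ · cos²(18°) = 0.2261 I₀.
After rotation:
Unpolarized light through the first polarizer → I₁ = ½ I₀, now polarized at 3°.
I₂ = I₁ cos²(80° − 3°) = 0.5 I₀ · cos²(77°) = 0.0253 I₀.
I₃ = I₂ cos²(98° − 80°) = 0.0253 I₀ · cos²(18°) = 0.02289 I₀.
Ratio = 0.02289 / 0.2261 = 0.1012.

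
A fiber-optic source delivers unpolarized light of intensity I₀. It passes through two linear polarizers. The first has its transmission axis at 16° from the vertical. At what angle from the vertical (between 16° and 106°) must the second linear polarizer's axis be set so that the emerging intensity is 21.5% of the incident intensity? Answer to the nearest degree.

Unpolarized light through the first polarizer → I₁ = ½ I₀, now polarized at 16°.
Need I₂/I₀ = 0.215, so cos²(θ − 16°) = 0.215 / 0.5 = 0.43.
θ − 16° = arccos(√0.43) = 49.0°, giving θ ≈ 16 + 49.0 = 65.0°.

θ ≈ 65°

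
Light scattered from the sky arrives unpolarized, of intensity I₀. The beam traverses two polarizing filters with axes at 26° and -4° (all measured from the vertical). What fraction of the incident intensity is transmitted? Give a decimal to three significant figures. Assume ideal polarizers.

≈ 0.375 I₀

Unpolarized light through the first polarizer → I₁ = ½ I₀, now polarized at 26°.
I₂ = I₁ cos²(-4° − 26°) = 0.5 I₀ · cos²(30°) = 0.375 I₀.
Transmitted fraction = 0.375.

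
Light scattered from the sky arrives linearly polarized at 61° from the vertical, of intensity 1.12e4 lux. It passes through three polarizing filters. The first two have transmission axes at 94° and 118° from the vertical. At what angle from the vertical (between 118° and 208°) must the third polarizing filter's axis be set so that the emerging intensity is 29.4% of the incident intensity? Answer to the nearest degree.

I₁ = I₀ cos²(94° − 61°) = I₀ cos²(33°) = 0.7034 I₀.
I₂ = I₁ cos²(118° − 94°) = 0.7034 I₀ · cos²(24°) = 0.587 I₀.
Need I₃/I₀ = 0.294, so cos²(θ − 118°) = 0.294 / 0.587 = 0.5008.
θ − 118° = arccos(√0.5008) = 45.0°, giving θ ≈ 118 + 45.0 = 163.0°.

θ ≈ 163°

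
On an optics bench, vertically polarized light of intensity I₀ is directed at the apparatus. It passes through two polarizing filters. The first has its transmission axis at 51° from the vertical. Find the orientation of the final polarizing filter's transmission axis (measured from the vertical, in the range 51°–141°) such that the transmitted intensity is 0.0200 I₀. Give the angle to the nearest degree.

I₁ = I₀ cos²(51° − 0°) = I₀ cos²(51°) = 0.396 I₀.
Need I₂/I₀ = 0.02, so cos²(θ − 51°) = 0.02 / 0.396 = 0.0505.
θ − 51° = arccos(√0.0505) = 77.0°, giving θ ≈ 51 + 77.0 = 128.0°.

θ ≈ 128°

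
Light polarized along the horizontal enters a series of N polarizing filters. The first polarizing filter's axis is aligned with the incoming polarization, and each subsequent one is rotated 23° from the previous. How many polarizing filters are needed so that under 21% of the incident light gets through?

N = 11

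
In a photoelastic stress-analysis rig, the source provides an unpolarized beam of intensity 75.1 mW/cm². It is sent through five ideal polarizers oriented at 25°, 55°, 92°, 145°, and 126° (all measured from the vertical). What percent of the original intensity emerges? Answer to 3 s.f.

≈ 7.74%

Unpolarized light through the first polarizer → I₁ = 75.1 mW/cm²/2 = 37.55 mW/cm², polarized at 25°.
I₂ = I₁ · cos²(30°) = 37.55 · 0.75 = 28.16 mW/cm².
I₃ = I₂ · cos²(37°) = 28.16 · 0.6378 = 17.96 mW/cm².
I₄ = I₃ · cos²(53°) = 17.96 · 0.3622 = 6.506 mW/cm².
I₅ = I₄ · cos²(19°) = 6.506 · 0.894 = 5.816 mW/cm².
That is 7.745% of the incident intensity.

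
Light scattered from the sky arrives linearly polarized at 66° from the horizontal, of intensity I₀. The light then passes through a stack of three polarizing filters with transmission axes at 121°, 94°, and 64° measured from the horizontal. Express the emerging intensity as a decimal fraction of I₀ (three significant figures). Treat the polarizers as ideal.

≈ 0.196 I₀

I₁ = I₀ cos²(121° − 66°) = I₀ cos²(55°) = 0.329 I₀.
I₂ = I₁ cos²(94° − 121°) = 0.329 I₀ · cos²(27°) = 0.2612 I₀.
I₃ = I₂ cos²(64° − 94°) = 0.2612 I₀ · cos²(30°) = 0.1959 I₀.
Transmitted fraction = 0.1959.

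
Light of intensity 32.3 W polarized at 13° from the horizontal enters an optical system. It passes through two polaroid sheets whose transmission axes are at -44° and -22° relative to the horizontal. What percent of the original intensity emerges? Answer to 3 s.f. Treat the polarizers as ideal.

I₁ = 32.3 W · cos²(57°) = 9.581 W.
I₂ = I₁ · cos²(22°) = 9.581 · 0.8597 = 8.237 W.
That is 25.5% of the incident intensity.

≈ 25.5%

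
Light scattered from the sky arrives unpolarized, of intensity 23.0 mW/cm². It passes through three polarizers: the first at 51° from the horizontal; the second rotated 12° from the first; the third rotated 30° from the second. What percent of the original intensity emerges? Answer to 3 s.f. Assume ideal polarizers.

Unpolarized light through the first polarizer → I₁ = 23.0 mW/cm²/2 = 11.5 mW/cm², polarized at 51°.
I₂ = I₁ · cos²(12°) = 11.5 · 0.9568 = 11 mW/cm².
I₃ = I₂ · cos²(30°) = 11 · 0.75 = 8.252 mW/cm².
That is 35.88% of the incident intensity.

≈ 35.9%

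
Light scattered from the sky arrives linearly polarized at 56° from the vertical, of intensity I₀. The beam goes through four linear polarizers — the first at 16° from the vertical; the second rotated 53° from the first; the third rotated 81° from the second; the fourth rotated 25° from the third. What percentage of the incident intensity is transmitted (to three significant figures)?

≈ 0.427%

I₁ = I₀ cos²(16° − 56°) = I₀ cos²(40°) = 0.5868 I₀.
I₂ = I₁ cos²(53°) = 0.5868 · 0.3622 I₀ = 0.2125 I₀.
I₃ = I₂ cos²(81°) = 0.2125 · 0.02447 I₀ = 0.005201 I₀.
I₄ = I₃ cos²(25°) = 0.005201 · 0.8214 I₀ = 0.004272 I₀.
That is 0.4272% of the incident intensity.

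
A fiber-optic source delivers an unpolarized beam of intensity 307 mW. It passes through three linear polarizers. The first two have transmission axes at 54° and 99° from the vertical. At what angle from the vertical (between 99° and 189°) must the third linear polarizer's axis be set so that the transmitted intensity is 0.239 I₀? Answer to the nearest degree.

θ ≈ 111°

Unpolarized light through the first polarizer → I₁ = ½ I₀, now polarized at 54°.
I₂ = I₁ cos²(99° − 54°) = 0.5 I₀ · cos²(45°) = 0.25 I₀.
Need I₃/I₀ = 0.239, so cos²(θ − 99°) = 0.239 / 0.25 = 0.956.
θ − 99° = arccos(√0.956) = 12.1°, giving θ ≈ 99 + 12.1 = 111.1°.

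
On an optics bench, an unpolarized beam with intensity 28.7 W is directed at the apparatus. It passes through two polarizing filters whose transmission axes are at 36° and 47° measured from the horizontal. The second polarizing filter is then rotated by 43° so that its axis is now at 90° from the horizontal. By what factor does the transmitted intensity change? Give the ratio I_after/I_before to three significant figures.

Before rotation:
Unpolarized light through the first polarizer → I₁ = ½ I₀, now polarized at 36°.
I₂ = I₁ cos²(47° − 36°) = 0.5 I₀ · cos²(11°) = 0.4818 I₀.
After rotation:
Unpolarized light through the first polarizer → I₁ = ½ I₀, now polarized at 36°.
I₂ = I₁ cos²(90° − 36°) = 0.5 I₀ · cos²(54°) = 0.1727 I₀.
Ratio = 0.1727 / 0.4818 = 0.3585.

I_new/I_old ≈ 0.359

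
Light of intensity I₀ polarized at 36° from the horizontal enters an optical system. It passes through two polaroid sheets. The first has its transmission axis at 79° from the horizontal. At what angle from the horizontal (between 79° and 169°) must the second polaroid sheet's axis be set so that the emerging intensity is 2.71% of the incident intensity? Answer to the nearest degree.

θ ≈ 156°

I₁ = I₀ cos²(79° − 36°) = I₀ cos²(43°) = 0.5349 I₀.
Need I₂/I₀ = 0.0271, so cos²(θ − 79°) = 0.0271 / 0.5349 = 0.05067.
θ − 79° = arccos(√0.05067) = 77.0°, giving θ ≈ 79 + 77.0 = 156.0°.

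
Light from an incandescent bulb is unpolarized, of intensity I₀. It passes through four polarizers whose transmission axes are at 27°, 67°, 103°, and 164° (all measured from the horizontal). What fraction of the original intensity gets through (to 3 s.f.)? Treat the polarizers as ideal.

≈ 0.0451 I₀

Unpolarized light through the first polarizer → I₁ = ½ I₀, now polarized at 27°.
I₂ = I₁ cos²(67° − 27°) = 0.5 I₀ · cos²(40°) = 0.2934 I₀.
I₃ = I₂ cos²(103° − 67°) = 0.2934 I₀ · cos²(36°) = 0.192 I₀.
I₄ = I₃ cos²(164° − 103°) = 0.192 I₀ · cos²(61°) = 0.04514 I₀.
Transmitted fraction = 0.04514.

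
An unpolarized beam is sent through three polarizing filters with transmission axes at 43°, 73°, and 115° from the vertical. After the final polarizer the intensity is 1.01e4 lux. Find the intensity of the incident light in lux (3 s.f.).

I₀ ≈ 4.88e4 lux

Unpolarized light through the first polarizer → I₁ = ½ I₀, now polarized at 43°.
I₂ = I₁ cos²(73° − 43°) = 0.5 I₀ · cos²(30°) = 0.375 I₀.
I₃ = I₂ cos²(115° − 73°) = 0.375 I₀ · cos²(42°) = 0.2071 I₀.
So 1.01e4 lux = 0.2071 I₀, giving I₀ = 1.01e4/0.2071 = 4.877e+04 lux.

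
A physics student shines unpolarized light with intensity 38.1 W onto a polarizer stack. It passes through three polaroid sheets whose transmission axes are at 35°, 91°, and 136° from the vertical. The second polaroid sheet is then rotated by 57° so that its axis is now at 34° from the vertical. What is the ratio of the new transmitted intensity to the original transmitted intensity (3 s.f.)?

I_new/I_old ≈ 0.276

Before rotation:
Unpolarized light through the first polarizer → I₁ = ½ I₀, now polarized at 35°.
I₂ = I₁ cos²(91° − 35°) = 0.5 I₀ · cos²(56°) = 0.1563 I₀.
I₃ = I₂ cos²(136° − 91°) = 0.1563 I₀ · cos²(45°) = 0.07817 I₀.
After rotation:
Unpolarized light through the first polarizer → I₁ = ½ I₀, now polarized at 35°.
I₂ = I₁ cos²(34° − 35°) = 0.5 I₀ · cos²(1°) = 0.4998 I₀.
Angle between axes 2 and 3: 78°. I₃ = 0.4998 I₀ · cos²(78°) = 0.02161 I₀.
Ratio = 0.02161 / 0.07817 = 0.2764.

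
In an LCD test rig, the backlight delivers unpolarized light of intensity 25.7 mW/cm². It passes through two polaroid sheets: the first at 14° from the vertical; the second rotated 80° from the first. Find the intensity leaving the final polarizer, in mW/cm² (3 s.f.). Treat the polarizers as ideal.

Unpolarized light through the first polarizer → I₁ = 25.7 mW/cm²/2 = 12.85 mW/cm², polarized at 14°.
I₂ = I₁ · cos²(80°) = 12.85 · 0.03015 = 0.3875 mW/cm².

I ≈ 0.387 mW/cm²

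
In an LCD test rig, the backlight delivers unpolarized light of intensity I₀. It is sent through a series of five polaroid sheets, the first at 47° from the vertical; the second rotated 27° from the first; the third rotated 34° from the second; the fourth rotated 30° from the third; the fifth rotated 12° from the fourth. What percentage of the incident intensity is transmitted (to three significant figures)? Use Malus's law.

≈ 19.6%

Unpolarized light through the first polarizer → I₁ = ½ I₀, now polarized at 47°.
I₂ = I₁ cos²(27°) = 0.5 · 0.7939 I₀ = 0.3969 I₀.
I₃ = I₂ cos²(34°) = 0.3969 · 0.6873 I₀ = 0.2728 I₀.
I₄ = I₃ cos²(30°) = 0.2728 · 0.75 I₀ = 0.2046 I₀.
I₅ = I₄ cos²(12°) = 0.2046 · 0.9568 I₀ = 0.1958 I₀.
That is 19.58% of the incident intensity.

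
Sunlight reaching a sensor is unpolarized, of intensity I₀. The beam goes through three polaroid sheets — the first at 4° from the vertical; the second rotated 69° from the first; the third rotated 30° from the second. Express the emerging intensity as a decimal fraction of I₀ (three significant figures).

≈ 0.0482 I₀

Unpolarized light through the first polarizer → I₁ = ½ I₀, now polarized at 4°.
I₂ = I₁ cos²(69°) = 0.5 · 0.1284 I₀ = 0.06421 I₀.
I₃ = I₂ cos²(30°) = 0.06421 · 0.75 I₀ = 0.04816 I₀.
Transmitted fraction = 0.04816.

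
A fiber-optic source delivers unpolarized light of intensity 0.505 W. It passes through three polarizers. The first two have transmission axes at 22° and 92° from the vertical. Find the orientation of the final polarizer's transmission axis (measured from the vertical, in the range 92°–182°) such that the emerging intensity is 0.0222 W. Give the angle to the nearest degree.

Unpolarized light through the first polarizer → I₁ = ½ I₀, now polarized at 22°.
I₂ = I₁ cos²(92° − 22°) = 0.5 I₀ · cos²(70°) = 0.05849 I₀.
Target fraction: 0.0222 / 0.505 W = 0.04396 of I₀.
Need I₃/I₀ = 0.04396, so cos²(θ − 92°) = 0.04396 / 0.05849 = 0.7516.
θ − 92° = arccos(√0.7516) = 29.9°, giving θ ≈ 92 + 29.9 = 121.9°.

θ ≈ 122°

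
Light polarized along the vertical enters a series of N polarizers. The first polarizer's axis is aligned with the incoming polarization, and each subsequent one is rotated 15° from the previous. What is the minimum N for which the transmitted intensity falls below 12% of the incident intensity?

N = 32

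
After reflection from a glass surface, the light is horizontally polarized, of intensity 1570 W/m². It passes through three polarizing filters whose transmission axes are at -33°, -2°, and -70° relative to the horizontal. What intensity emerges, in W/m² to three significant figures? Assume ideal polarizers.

By Malus's law, I₁ = 1570 W/m² · cos²(33°) = 1104 W/m².
I₂ = I₁ · cos²(31°) = 1104 · 0.7347 = 811.4 W/m².
I₃ = I₂ · cos²(68°) = 811.4 · 0.1403 = 113.9 W/m².

I ≈ 114 W/m²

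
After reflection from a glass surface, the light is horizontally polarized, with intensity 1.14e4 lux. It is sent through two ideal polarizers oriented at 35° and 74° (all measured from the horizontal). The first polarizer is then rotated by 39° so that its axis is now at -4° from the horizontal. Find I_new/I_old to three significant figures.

Before rotation:
By Malus's law, I₁ = I₀ cos²(35° − 0°) = I₀ cos²(35°) = 0.671 I₀.
I₂ = I₁ cos²(74° − 35°) = 0.671 I₀ · cos²(39°) = 0.4053 I₀.
After rotation:
I₁ = I₀ cos²(-4° − 0°) = I₀ cos²(4°) = 0.9951 I₀.
I₂ = I₁ cos²(74° + 4°) = 0.9951 I₀ · cos²(78°) = 0.04302 I₀.
Ratio = 0.04302 / 0.4053 = 0.1061.

I_new/I_old ≈ 0.106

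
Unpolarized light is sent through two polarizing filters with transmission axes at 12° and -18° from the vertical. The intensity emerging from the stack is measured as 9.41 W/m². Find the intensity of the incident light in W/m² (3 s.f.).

I₀ ≈ 25.1 W/m²

Unpolarized light through the first polarizer → I₁ = ½ I₀, now polarized at 12°.
I₂ = I₁ cos²(-18° − 12°) = 0.5 I₀ · cos²(30°) = 0.375 I₀.
So 9.41 W/m² = 0.375 I₀, giving I₀ = 9.41/0.375 = 25.09 W/m².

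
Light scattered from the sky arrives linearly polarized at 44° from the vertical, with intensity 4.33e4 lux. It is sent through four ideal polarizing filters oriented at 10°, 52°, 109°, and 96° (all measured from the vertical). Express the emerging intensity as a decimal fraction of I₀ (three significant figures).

I/I₀ ≈ 0.107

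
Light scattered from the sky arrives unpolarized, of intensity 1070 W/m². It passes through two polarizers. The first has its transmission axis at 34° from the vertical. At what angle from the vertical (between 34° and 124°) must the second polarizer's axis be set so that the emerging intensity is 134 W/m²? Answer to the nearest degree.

θ ≈ 94°

Unpolarized light through the first polarizer → I₁ = ½ I₀, now polarized at 34°.
Target fraction: 134 / 1070 W/m² = 0.1252 of I₀.
Need I₂/I₀ = 0.1252, so cos²(θ − 34°) = 0.1252 / 0.5 = 0.2505.
θ − 34° = arccos(√0.2505) = 60.0°, giving θ ≈ 34 + 60.0 = 94.0°.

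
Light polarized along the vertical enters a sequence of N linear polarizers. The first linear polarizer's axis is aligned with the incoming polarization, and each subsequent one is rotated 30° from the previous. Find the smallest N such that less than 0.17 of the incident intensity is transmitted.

First polarizer is aligned with the polarization: full transmission.
Each further stage multiplies by cos²(30°) = 0.75.
After N polarizers: T = 0.75^(N−1). Require T < 0.17 ⇒ N−1 > ln(0.17)/ln(0.75) = 6.16, so N−1 ≥ 7 and N = 8.
Check: N=8 gives T = 0.1335 < 0.17; N=7 gives T = 0.178.

N = 8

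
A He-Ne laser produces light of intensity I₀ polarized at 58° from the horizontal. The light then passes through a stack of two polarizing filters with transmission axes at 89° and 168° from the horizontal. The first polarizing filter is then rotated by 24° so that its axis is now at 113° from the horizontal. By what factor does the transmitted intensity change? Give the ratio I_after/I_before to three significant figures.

Before rotation:
I₁ = I₀ cos²(89° − 58°) = I₀ cos²(31°) = 0.7347 I₀.
I₂ = I₁ cos²(168° − 89°) = 0.7347 I₀ · cos²(79°) = 0.02675 I₀.
After rotation:
I₁ = I₀ cos²(113° − 58°) = I₀ cos²(55°) = 0.329 I₀.
I₂ = I₁ cos²(168° − 113°) = 0.329 I₀ · cos²(55°) = 0.1082 I₀.
Ratio = 0.1082 / 0.02675 = 4.046.

I_new/I_old ≈ 4.05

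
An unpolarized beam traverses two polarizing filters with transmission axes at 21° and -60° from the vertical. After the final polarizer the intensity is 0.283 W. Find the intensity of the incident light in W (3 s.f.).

I₀ ≈ 23.1 W

Unpolarized light through the first polarizer → I₁ = ½ I₀, now polarized at 21°.
I₂ = I₁ cos²(-60° − 21°) = 0.5 I₀ · cos²(81°) = 0.01224 I₀.
So 0.283 W = 0.01224 I₀, giving I₀ = 0.283/0.01224 = 23.13 W.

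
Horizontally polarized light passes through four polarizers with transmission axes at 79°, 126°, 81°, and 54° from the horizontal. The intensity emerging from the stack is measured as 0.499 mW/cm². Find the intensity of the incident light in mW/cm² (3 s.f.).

I₀ ≈ 74.2 mW/cm²

By Malus's law, I₁ = I₀ cos²(79° − 0°) = I₀ cos²(79°) = 0.03641 I₀.
I₂ = I₁ cos²(126° − 79°) = 0.03641 I₀ · cos²(47°) = 0.01693 I₀.
I₃ = I₂ cos²(81° − 126°) = 0.01693 I₀ · cos²(45°) = 0.008467 I₀.
I₄ = I₃ cos²(54° − 81°) = 0.008467 I₀ · cos²(27°) = 0.006722 I₀.
So 0.499 mW/cm² = 0.006722 I₀, giving I₀ = 0.499/0.006722 = 74.23 mW/cm².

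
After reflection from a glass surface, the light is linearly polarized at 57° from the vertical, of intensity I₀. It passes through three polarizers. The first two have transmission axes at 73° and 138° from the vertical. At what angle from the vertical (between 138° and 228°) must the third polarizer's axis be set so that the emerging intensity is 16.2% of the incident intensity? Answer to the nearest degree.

By Malus's law, I₁ = I₀ cos²(73° − 57°) = I₀ cos²(16°) = 0.924 I₀.
I₂ = I₁ cos²(138° − 73°) = 0.924 I₀ · cos²(65°) = 0.165 I₀.
Need I₃/I₀ = 0.162, so cos²(θ − 138°) = 0.162 / 0.165 = 0.9816.
θ − 138° = arccos(√0.9816) = 7.8°, giving θ ≈ 138 + 7.8 = 145.8°.

θ ≈ 146°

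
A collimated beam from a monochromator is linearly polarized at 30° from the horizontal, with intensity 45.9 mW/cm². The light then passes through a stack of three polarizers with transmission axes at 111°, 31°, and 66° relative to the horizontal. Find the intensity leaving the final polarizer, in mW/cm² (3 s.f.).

I ≈ 0.0227 mW/cm²

I₁ = 45.9 mW/cm² · cos²(81°) = 1.123 mW/cm².
I₂ = I₁ · cos²(80°) = 1.123 · 0.03015 = 0.03387 mW/cm².
I₃ = I₂ · cos²(35°) = 0.03387 · 0.671 = 0.02273 mW/cm².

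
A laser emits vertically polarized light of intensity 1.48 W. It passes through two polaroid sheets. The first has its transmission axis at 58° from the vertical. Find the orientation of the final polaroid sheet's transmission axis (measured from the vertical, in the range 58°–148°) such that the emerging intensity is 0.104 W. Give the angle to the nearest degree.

θ ≈ 118°

By Malus's law, I₁ = I₀ cos²(58° − 0°) = I₀ cos²(58°) = 0.2808 I₀.
Target fraction: 0.104 / 1.48 W = 0.07027 of I₀.
Need I₂/I₀ = 0.07027, so cos²(θ − 58°) = 0.07027 / 0.2808 = 0.2502.
θ − 58° = arccos(√0.2502) = 60.0°, giving θ ≈ 58 + 60.0 = 118.0°.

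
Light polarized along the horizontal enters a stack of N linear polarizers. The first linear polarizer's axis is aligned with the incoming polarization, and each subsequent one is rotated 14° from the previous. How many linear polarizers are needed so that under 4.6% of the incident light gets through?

First polarizer is aligned with the polarization: full transmission.
Each further stage multiplies by cos²(14°) = 0.9415.
After N polarizers: T = 0.9415^(N−1). Require T < 0.046 ⇒ N−1 > ln(0.046)/ln(0.9415) = 51.06, so N−1 ≥ 52 and N = 53.
Check: N=53 gives T = 0.04345 < 0.046; N=52 gives T = 0.04616.

N = 53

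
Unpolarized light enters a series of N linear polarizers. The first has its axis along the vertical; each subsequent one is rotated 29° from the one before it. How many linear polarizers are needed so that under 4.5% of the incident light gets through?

N = 10

First polarizer halves the unpolarized light: factor 1/2.
Each further stage multiplies by cos²(29°) = 0.765.
After N polarizers: T = 0.5·0.765^(N−1). Require T < 0.045 ⇒ N−1 > ln(0.045/0.5)/ln(0.765) = 8.99, so N−1 ≥ 9 and N = 10.
Check: N=10 gives T = 0.04485 < 0.045; N=9 gives T = 0.05862.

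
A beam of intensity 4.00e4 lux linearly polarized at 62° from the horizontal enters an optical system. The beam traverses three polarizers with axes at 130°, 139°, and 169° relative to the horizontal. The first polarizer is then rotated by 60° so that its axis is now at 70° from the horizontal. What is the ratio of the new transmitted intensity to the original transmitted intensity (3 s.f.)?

I_new/I_old ≈ 0.920

Before rotation:
I₁ = I₀ cos²(130° − 62°) = I₀ cos²(68°) = 0.1403 I₀.
I₂ = I₁ cos²(139° − 130°) = 0.1403 I₀ · cos²(9°) = 0.1369 I₀.
I₃ = I₂ cos²(169° − 139°) = 0.1369 I₀ · cos²(30°) = 0.1027 I₀.
After rotation:
I₁ = I₀ cos²(70° − 62°) = I₀ cos²(8°) = 0.9806 I₀.
I₂ = I₁ cos²(139° − 70°) = 0.9806 I₀ · cos²(69°) = 0.1259 I₀.
I₃ = I₂ cos²(169° − 139°) = 0.1259 I₀ · cos²(30°) = 0.09446 I₀.
Ratio = 0.09446 / 0.1027 = 0.92.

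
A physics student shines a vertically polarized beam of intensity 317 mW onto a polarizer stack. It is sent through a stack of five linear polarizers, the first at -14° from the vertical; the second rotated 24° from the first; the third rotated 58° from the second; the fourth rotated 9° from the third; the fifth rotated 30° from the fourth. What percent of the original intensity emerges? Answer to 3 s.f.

≈ 16.1%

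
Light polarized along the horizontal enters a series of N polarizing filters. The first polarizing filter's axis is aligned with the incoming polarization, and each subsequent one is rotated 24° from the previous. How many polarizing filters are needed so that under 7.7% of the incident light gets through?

First polarizer is aligned with the polarization: full transmission.
Each further stage multiplies by cos²(24°) = 0.8346.
After N polarizers: T = 0.8346^(N−1). Require T < 0.077 ⇒ N−1 > ln(0.077)/ln(0.8346) = 14.18, so N−1 ≥ 15 and N = 16.
Check: N=16 gives T = 0.06636 < 0.077; N=15 gives T = 0.07951.

N = 16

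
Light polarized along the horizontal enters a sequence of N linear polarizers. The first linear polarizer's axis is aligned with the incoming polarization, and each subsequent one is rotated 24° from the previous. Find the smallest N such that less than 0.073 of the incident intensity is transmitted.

First polarizer is aligned with the polarization: full transmission.
Each further stage multiplies by cos²(24°) = 0.8346.
After N polarizers: T = 0.8346^(N−1). Require T < 0.073 ⇒ N−1 > ln(0.073)/ln(0.8346) = 14.47, so N−1 ≥ 15 and N = 16.
Check: N=16 gives T = 0.06636 < 0.073; N=15 gives T = 0.07951.

N = 16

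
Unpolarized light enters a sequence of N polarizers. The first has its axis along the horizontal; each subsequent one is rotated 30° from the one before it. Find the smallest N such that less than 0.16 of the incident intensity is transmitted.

N = 5

First polarizer halves the unpolarized light: factor 1/2.
Each further stage multiplies by cos²(30°) = 0.75.
After N polarizers: T = 0.5·0.75^(N−1). Require T < 0.16 ⇒ N−1 > ln(0.16/0.5)/ln(0.75) = 3.96, so N−1 ≥ 4 and N = 5.
Check: N=5 gives T = 0.1582 < 0.16; N=4 gives T = 0.2109.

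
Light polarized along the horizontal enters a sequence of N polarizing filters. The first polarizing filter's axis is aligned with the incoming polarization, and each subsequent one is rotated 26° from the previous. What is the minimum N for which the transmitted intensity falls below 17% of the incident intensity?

N = 10

First polarizer is aligned with the polarization: full transmission.
Each further stage multiplies by cos²(26°) = 0.8078.
After N polarizers: T = 0.8078^(N−1). Require T < 0.17 ⇒ N−1 > ln(0.17)/ln(0.8078) = 8.30, so N−1 ≥ 9 and N = 10.
Check: N=10 gives T = 0.1465 < 0.17; N=9 gives T = 0.1814.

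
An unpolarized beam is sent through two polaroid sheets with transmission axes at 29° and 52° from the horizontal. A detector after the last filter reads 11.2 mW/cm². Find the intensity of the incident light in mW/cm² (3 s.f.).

Unpolarized light through the first polarizer → I₁ = ½ I₀, now polarized at 29°.
I₂ = I₁ cos²(52° − 29°) = 0.5 I₀ · cos²(23°) = 0.4237 I₀.
So 11.2 mW/cm² = 0.4237 I₀, giving I₀ = 11.2/0.4237 = 26.44 mW/cm².

I₀ ≈ 26.4 mW/cm²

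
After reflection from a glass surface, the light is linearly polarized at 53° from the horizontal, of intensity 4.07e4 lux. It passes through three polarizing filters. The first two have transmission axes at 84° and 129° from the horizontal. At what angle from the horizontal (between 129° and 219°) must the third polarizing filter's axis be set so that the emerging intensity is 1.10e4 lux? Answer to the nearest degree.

θ ≈ 160°

I₁ = I₀ cos²(84° − 53°) = I₀ cos²(31°) = 0.7347 I₀.
I₂ = I₁ cos²(129° − 84°) = 0.7347 I₀ · cos²(45°) = 0.3674 I₀.
Target fraction: 1.10e4 / 4.07e4 lux = 0.2703 of I₀.
Need I₃/I₀ = 0.2703, so cos²(θ − 129°) = 0.2703 / 0.3674 = 0.7357.
θ − 129° = arccos(√0.7357) = 30.9°, giving θ ≈ 129 + 30.9 = 159.9°.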